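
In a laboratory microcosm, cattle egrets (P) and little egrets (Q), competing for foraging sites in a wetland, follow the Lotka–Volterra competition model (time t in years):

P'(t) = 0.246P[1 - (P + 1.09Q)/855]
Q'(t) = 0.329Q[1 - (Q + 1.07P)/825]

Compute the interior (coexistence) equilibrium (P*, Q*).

Setting both brackets to zero gives the nullclines P + 1.09Q = 855 and 1.07P + Q = 825.
Substituting Q = 825 - 1.07P into the first: P(1 - 1.09·1.07) = 855 - 1.09·825.
So P* = -44.3/-0.166 = 266, and then Q* = 825 - 1.07·266 = 540.

P* ≈ 266, Q* ≈ 540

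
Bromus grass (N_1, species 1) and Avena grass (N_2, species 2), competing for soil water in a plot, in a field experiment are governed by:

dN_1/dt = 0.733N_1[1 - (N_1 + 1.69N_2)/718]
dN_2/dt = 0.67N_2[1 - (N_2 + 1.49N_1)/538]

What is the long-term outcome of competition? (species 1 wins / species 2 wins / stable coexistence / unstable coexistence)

unstable coexistence (outcome depends on initial conditions)

Compare the nullcline intercepts: K1/α12 = 718/1.69 = 425 < K2 = 538; K2/α21 = 538/1.49 = 361 < K1 = 718.
Since both are reversed, neither can invade when rare; the interior point is a saddle.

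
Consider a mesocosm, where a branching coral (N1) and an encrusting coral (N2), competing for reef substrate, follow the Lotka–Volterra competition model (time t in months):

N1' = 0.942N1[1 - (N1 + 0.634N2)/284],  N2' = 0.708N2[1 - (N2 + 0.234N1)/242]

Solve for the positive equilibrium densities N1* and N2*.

N1* ≈ 153, N2* ≈ 206

Setting both brackets to zero gives the nullclines N1 + 0.634N2 = 284 and 0.234N1 + N2 = 242.
Substituting N2 = 242 - 0.234N1 into the first: N1(1 - 0.634·0.234) = 284 - 0.634·242.
So N1* = 131/0.852 = 153, and then N2* = 242 - 0.234·153 = 206.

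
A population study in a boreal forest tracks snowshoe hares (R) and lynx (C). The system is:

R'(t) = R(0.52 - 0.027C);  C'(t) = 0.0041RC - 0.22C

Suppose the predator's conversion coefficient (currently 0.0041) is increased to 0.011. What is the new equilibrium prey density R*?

At the interior fixed point, setting dC/dt = 0 with C > 0 fixes R* = (predator death rate)/(RC coefficient) — independent of the other coefficients.
With the change, R* = 0.22/0.011 = 20; it falls from 53.7.

R* ≈ 20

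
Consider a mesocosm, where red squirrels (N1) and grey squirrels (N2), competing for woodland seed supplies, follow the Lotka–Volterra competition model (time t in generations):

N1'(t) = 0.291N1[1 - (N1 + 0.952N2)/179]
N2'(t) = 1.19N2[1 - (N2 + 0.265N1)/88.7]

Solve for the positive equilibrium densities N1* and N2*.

N1* ≈ 126, N2* ≈ 55.2

Setting both brackets to zero gives the nullclines N1 + 0.952N2 = 179 and 0.265N1 + N2 = 88.7.
Substituting N2 = 88.7 - 0.265N1 into the first: N1(1 - 0.952·0.265) = 179 - 0.952·88.7.
So N1* = 94.6/0.748 = 126, and then N2* = 88.7 - 0.265·126 = 55.2.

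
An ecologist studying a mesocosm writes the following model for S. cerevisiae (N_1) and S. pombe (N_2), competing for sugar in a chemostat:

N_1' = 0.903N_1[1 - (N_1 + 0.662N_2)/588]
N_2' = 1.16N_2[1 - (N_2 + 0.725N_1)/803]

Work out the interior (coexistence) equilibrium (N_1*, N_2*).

Setting both brackets to zero gives the nullclines N_1 + 0.662N_2 = 588 and 0.725N_1 + N_2 = 803.
Substituting N_2 = 803 - 0.725N_1 into the first: N_1(1 - 0.662·0.725) = 588 - 0.662·803.
So N_1* = 56.4/0.52 = 108, and then N_2* = 803 - 0.725·108 = 724.

N_1* ≈ 108, N_2* ≈ 724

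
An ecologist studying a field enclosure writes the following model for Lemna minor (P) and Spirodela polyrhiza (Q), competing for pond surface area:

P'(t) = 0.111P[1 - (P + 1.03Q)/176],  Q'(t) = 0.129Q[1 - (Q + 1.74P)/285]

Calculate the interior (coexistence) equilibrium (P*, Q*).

Setting both brackets to zero gives the nullclines P + 1.03Q = 176 and 1.74P + Q = 285.
Substituting Q = 285 - 1.74P into the first: P(1 - 1.03·1.74) = 176 - 1.03·285.
So P* = -118/-0.792 = 148, and then Q* = 285 - 1.74·148 = 26.8.

P* ≈ 148, Q* ≈ 26.8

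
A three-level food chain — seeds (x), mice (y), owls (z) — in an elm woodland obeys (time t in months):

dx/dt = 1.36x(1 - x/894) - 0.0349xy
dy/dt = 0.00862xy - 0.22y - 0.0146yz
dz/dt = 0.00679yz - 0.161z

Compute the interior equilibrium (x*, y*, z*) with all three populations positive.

x* ≈ 350, y* ≈ 23.7, z* ≈ 192

From dz/dt = 0: 0.00679y* = 0.161, so y* = 23.7.
From dx/dt = 0: 1.36(1 - x*/894) = 0.0349·23.7, giving x* = 894·(1 - 0.608) = 350.
From dy/dt = 0: 0.00862·350 - 0.22 = 0.0146z*, so z* = 2.8/0.0146 = 192.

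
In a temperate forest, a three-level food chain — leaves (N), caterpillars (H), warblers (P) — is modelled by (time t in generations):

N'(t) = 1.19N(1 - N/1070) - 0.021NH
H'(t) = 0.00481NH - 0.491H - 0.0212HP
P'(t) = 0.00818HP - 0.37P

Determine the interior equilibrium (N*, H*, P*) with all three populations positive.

From dP/dt = 0: 0.00818H* = 0.37, so H* = 45.2.
From dN/dt = 0: 1.19(1 - N*/1070) = 0.021·45.2, giving N* = 1070·(1 - 0.798) = 216.
From dH/dt = 0: 0.00481·216 - 0.491 = 0.0212P*, so P* = 0.548/0.0212 = 25.8.

N* ≈ 216, H* ≈ 45.2, P* ≈ 25.8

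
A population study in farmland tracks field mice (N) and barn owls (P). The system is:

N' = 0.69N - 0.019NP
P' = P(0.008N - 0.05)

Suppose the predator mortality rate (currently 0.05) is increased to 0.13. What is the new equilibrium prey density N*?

At the interior fixed point, setting dP/dt = 0 with P > 0 fixes N* = (predator death rate)/(NP coefficient) — independent of the other coefficients.
With the change, N* = 0.13/0.008 = 16.2; it rises from 6.25.

N* ≈ 16.2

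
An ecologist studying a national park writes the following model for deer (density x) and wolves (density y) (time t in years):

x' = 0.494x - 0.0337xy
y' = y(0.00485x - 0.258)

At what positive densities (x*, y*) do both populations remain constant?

x* ≈ 53.2, y* ≈ 14.7

Set dy/dt = 0 with y > 0: 0.00485x - 0.258 = 0, so x* = 0.258/0.00485 = 53.2.
Set dx/dt = 0 with x > 0: 0.494 - 0.0337y = 0, so y* = 0.494/0.0337 = 14.7.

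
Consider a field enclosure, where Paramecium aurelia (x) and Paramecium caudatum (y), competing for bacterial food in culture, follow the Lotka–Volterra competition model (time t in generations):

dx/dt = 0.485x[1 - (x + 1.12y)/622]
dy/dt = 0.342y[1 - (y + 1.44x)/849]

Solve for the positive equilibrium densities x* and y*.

Setting both brackets to zero gives the nullclines x + 1.12y = 622 and 1.44x + y = 849.
Substituting y = 849 - 1.44x into the first: x(1 - 1.12·1.44) = 622 - 1.12·849.
So x* = -329/-0.613 = 537, and then y* = 849 - 1.44·537 = 76.2.

x* ≈ 537, y* ≈ 76.2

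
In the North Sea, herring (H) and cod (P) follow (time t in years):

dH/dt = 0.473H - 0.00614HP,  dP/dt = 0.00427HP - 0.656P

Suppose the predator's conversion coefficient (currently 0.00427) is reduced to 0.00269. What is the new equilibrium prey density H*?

H* ≈ 244

At the interior fixed point, setting dP/dt = 0 with P > 0 fixes H* = (predator death rate)/(HP coefficient) — independent of the other coefficients.
With the change, H* = 0.656/0.00269 = 244; it rises from 154.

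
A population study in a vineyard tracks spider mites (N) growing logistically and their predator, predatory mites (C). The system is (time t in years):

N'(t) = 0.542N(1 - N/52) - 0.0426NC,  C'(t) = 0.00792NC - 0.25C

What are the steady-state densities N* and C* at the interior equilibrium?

From dC/dt = 0 with C > 0: 0.00792N* = 0.25, so N* = 31.6.
Substitute into dN/dt = 0: 0.542(1 - 31.6/52) = 0.0426C*.
The bracket is 0.393, giving C* = 0.213/0.0426 = 5.

N* ≈ 31.6, C* ≈ 5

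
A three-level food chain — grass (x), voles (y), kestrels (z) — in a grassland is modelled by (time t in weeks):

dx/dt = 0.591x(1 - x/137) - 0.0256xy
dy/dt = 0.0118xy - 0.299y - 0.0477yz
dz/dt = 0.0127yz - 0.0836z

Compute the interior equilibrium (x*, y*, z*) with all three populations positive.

x* ≈ 97.9, y* ≈ 6.58, z* ≈ 18

From dz/dt = 0: 0.0127y* = 0.0836, so y* = 6.58.
From dx/dt = 0: 0.591(1 - x*/137) = 0.0256·6.58, giving x* = 137·(1 - 0.285) = 97.9.
From dy/dt = 0: 0.0118·97.9 - 0.299 = 0.0477z*, so z* = 0.857/0.0477 = 18.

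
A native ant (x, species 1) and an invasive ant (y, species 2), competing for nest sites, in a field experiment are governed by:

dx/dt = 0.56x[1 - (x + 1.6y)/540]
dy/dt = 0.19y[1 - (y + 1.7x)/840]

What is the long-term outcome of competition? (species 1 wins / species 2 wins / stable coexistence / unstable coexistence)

Compare the nullcline intercepts: K1/α12 = 540/1.6 = 338 < K2 = 840; K2/α21 = 840/1.7 = 494 < K1 = 540.
Since both are reversed, neither can invade when rare; the interior point is a saddle.

unstable coexistence (outcome depends on initial conditions)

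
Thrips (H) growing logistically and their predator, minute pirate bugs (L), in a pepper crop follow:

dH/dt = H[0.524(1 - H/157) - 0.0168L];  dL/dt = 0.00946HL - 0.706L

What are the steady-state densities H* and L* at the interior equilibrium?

H* ≈ 74.6, L* ≈ 16.4

From dL/dt = 0 with L > 0: 0.00946H* = 0.706, so H* = 74.6.
Substitute into dH/dt = 0: 0.524(1 - 74.6/157) = 0.0168L*.
The bracket is 0.525, giving L* = 0.275/0.0168 = 16.4.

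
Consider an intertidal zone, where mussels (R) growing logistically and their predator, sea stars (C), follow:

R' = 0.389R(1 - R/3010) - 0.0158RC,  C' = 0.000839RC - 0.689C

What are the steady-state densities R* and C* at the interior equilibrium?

R* ≈ 821, C* ≈ 17.9

From dC/dt = 0 with C > 0: 0.000839R* = 0.689, so R* = 821.
Substitute into dR/dt = 0: 0.389(1 - 821/3010) = 0.0158C*.
The bracket is 0.727, giving C* = 0.283/0.0158 = 17.9.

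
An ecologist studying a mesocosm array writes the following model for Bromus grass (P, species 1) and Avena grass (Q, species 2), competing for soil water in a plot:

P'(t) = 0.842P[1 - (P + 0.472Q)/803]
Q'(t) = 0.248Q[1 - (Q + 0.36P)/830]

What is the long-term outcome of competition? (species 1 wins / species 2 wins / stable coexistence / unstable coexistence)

Compare the nullcline intercepts: K1/α12 = 803/0.472 = 1700 > K2 = 830; K2/α21 = 830/0.36 = 2310 > K1 = 803.
Since both inequalities hold, each species can invade when rare, so the interior equilibrium is stable.

stable coexistence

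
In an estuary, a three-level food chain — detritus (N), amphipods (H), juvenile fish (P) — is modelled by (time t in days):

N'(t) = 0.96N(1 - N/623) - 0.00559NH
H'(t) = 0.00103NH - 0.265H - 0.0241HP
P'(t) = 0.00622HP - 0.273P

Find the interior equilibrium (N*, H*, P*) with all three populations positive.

N* ≈ 464, H* ≈ 43.9, P* ≈ 8.83

From dP/dt = 0: 0.00622H* = 0.273, so H* = 43.9.
From dN/dt = 0: 0.96(1 - N*/623) = 0.00559·43.9, giving N* = 623·(1 - 0.256) = 464.
From dH/dt = 0: 0.00103·464 - 0.265 = 0.0241P*, so P* = 0.213/0.0241 = 8.83.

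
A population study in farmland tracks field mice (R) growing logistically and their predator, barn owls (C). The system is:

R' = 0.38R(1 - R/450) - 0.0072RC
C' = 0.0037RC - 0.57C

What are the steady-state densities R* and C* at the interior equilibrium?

R* ≈ 154, C* ≈ 34.7

From dC/dt = 0 with C > 0: 0.0037R* = 0.57, so R* = 154.
Substitute into dR/dt = 0: 0.38(1 - 154/450) = 0.0072C*.
The bracket is 0.658, giving C* = 0.25/0.0072 = 34.7.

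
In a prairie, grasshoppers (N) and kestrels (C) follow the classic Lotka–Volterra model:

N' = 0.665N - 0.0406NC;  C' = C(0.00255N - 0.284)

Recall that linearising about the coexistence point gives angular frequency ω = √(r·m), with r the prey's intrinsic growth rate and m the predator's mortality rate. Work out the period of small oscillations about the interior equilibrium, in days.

Here r = 0.665 and m = 0.284, so r·m = 0.189.
ω = √0.189 = 0.435 per day, hence T = 2π/ω ≈ 14.5 days.

T ≈ 14.5 days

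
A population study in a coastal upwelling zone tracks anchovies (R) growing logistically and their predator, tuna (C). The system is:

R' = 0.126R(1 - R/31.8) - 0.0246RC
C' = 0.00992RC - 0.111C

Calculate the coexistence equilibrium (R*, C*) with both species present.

From dC/dt = 0 with C > 0: 0.00992R* = 0.111, so R* = 11.2.
Substitute into dR/dt = 0: 0.126(1 - 11.2/31.8) = 0.0246C*.
The bracket is 0.648, giving C* = 0.0817/0.0246 = 3.32.

R* ≈ 11.2, C* ≈ 3.32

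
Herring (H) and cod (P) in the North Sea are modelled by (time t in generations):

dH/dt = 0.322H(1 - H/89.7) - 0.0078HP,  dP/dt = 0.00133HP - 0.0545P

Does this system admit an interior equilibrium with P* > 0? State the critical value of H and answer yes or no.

Threshold H = 41; K > 41, so yes, the predator persists.

The predator equation gives dP/dt > 0 only when H > 0.0545/0.00133 = 41.
Without the predator, H → K = 89.7. Since 89.7 > 41, the predator can invade and persist.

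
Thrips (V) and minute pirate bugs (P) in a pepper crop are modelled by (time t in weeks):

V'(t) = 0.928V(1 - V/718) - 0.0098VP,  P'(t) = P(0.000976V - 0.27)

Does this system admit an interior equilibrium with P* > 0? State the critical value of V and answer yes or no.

Threshold V = 277; K > 277, so yes, the predator persists.

The predator equation gives dP/dt > 0 only when V > 0.27/0.000976 = 277.
Without the predator, V → K = 718. Since 718 > 277, the predator can invade and persist.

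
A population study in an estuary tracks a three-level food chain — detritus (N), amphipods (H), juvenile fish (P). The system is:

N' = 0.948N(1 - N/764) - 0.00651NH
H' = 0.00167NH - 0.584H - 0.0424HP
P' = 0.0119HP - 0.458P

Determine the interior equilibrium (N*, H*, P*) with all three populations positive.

N* ≈ 562, H* ≈ 38.5, P* ≈ 8.36

From dP/dt = 0: 0.0119H* = 0.458, so H* = 38.5.
From dN/dt = 0: 0.948(1 - N*/764) = 0.00651·38.5, giving N* = 764·(1 - 0.264) = 562.
From dH/dt = 0: 0.00167·562 - 0.584 = 0.0424P*, so P* = 0.355/0.0424 = 8.36.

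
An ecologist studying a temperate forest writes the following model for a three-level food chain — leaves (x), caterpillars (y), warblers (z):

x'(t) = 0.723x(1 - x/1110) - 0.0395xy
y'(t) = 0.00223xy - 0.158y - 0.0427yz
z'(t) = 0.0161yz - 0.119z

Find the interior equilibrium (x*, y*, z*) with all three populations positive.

x* ≈ 662, y* ≈ 7.39, z* ≈ 30.9

From dz/dt = 0: 0.0161y* = 0.119, so y* = 7.39.
From dx/dt = 0: 0.723(1 - x*/1110) = 0.0395·7.39, giving x* = 1110·(1 - 0.404) = 662.
From dy/dt = 0: 0.00223·662 - 0.158 = 0.0427z*, so z* = 1.32/0.0427 = 30.9.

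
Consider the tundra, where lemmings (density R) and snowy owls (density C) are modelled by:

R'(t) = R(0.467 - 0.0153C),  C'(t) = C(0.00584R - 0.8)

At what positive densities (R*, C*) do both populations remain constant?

Set dC/dt = 0 with C > 0: 0.00584R - 0.8 = 0, so R* = 0.8/0.00584 = 137.
Set dR/dt = 0 with R > 0: 0.467 - 0.0153C = 0, so C* = 0.467/0.0153 = 30.5.

R* ≈ 137, C* ≈ 30.5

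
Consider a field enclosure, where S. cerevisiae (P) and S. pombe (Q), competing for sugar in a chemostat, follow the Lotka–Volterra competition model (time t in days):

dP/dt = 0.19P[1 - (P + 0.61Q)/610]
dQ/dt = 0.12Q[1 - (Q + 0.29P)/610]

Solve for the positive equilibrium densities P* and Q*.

P* ≈ 289, Q* ≈ 526

Setting both brackets to zero gives the nullclines P + 0.61Q = 610 and 0.29P + Q = 610.
Substituting Q = 610 - 0.29P into the first: P(1 - 0.61·0.29) = 610 - 0.61·610.
So P* = 238/0.823 = 289, and then Q* = 610 - 0.29·289 = 526.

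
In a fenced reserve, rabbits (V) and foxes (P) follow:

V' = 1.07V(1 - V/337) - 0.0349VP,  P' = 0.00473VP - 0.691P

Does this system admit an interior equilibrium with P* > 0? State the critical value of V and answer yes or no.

Threshold V = 146; K > 146, so yes, the predator persists.

The predator equation gives dP/dt > 0 only when V > 0.691/0.00473 = 146.
Without the predator, V → K = 337. Since 337 > 146, the predator can invade and persist.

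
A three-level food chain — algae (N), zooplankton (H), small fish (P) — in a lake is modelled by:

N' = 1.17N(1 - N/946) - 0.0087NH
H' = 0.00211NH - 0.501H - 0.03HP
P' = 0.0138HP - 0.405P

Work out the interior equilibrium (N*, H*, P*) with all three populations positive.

N* ≈ 740, H* ≈ 29.3, P* ≈ 35.3

From dP/dt = 0: 0.0138H* = 0.405, so H* = 29.3.
From dN/dt = 0: 1.17(1 - N*/946) = 0.0087·29.3, giving N* = 946·(1 - 0.218) = 740.
From dH/dt = 0: 0.00211·740 - 0.501 = 0.03P*, so P* = 1.06/0.03 = 35.3.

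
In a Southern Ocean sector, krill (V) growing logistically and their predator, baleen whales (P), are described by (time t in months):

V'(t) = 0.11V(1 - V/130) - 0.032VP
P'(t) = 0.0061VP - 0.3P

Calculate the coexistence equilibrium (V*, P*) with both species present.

From dP/dt = 0 with P > 0: 0.0061V* = 0.3, so V* = 49.2.
Substitute into dV/dt = 0: 0.11(1 - 49.2/130) = 0.032P*.
The bracket is 0.622, giving P* = 0.0684/0.032 = 2.14.

V* ≈ 49.2, P* ≈ 2.14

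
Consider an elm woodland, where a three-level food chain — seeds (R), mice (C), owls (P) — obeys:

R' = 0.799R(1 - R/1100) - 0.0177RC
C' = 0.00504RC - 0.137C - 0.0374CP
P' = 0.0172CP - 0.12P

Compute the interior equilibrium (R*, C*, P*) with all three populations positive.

From dP/dt = 0: 0.0172C* = 0.12, so C* = 6.98.
From dR/dt = 0: 0.799(1 - R*/1100) = 0.0177·6.98, giving R* = 1100·(1 - 0.155) = 930.
From dC/dt = 0: 0.00504·930 - 0.137 = 0.0374P*, so P* = 4.55/0.0374 = 122.

R* ≈ 930, C* ≈ 6.98, P* ≈ 122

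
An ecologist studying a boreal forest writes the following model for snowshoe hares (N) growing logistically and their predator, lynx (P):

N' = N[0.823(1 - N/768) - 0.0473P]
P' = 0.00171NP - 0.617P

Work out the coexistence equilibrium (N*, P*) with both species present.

N* ≈ 361, P* ≈ 9.22

From dP/dt = 0 with P > 0: 0.00171N* = 0.617, so N* = 361.
Substitute into dN/dt = 0: 0.823(1 - 361/768) = 0.0473P*.
The bracket is 0.53, giving P* = 0.436/0.0473 = 9.22.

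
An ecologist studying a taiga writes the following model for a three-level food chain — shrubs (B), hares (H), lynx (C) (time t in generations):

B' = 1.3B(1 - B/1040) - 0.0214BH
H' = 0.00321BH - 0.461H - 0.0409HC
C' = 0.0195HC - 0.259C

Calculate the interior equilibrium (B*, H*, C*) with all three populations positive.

From dC/dt = 0: 0.0195H* = 0.259, so H* = 13.3.
From dB/dt = 0: 1.3(1 - B*/1040) = 0.0214·13.3, giving B* = 1040·(1 - 0.219) = 813.
From dH/dt = 0: 0.00321·813 - 0.461 = 0.0409C*, so C* = 2.15/0.0409 = 52.5.

B* ≈ 813, H* ≈ 13.3, C* ≈ 52.5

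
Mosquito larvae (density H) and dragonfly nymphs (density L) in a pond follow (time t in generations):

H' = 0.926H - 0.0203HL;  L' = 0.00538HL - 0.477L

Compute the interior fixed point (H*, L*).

H* ≈ 88.7, L* ≈ 45.6

Set dL/dt = 0 with L > 0: 0.00538H - 0.477 = 0, so H* = 0.477/0.00538 = 88.7.
Set dH/dt = 0 with H > 0: 0.926 - 0.0203L = 0, so L* = 0.926/0.0203 = 45.6.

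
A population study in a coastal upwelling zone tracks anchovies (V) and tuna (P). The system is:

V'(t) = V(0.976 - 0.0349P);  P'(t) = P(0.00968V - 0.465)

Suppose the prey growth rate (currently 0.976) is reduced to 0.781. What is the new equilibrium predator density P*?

At the interior fixed point, setting dV/dt = 0 with V > 0 fixes P* = (prey growth rate)/(VP coefficient) — independent of the other coefficients.
With the change, P* = 0.781/0.0349 = 22.4; it falls from 28.

P* ≈ 22.4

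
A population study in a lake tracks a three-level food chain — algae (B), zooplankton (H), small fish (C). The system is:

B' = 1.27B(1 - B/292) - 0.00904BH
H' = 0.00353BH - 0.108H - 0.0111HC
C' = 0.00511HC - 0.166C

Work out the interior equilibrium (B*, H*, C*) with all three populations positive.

From dC/dt = 0: 0.00511H* = 0.166, so H* = 32.5.
From dB/dt = 0: 1.27(1 - B*/292) = 0.00904·32.5, giving B* = 292·(1 - 0.231) = 224.
From dH/dt = 0: 0.00353·224 - 0.108 = 0.0111C*, so C* = 0.684/0.0111 = 61.7.

B* ≈ 224, H* ≈ 32.5, C* ≈ 61.7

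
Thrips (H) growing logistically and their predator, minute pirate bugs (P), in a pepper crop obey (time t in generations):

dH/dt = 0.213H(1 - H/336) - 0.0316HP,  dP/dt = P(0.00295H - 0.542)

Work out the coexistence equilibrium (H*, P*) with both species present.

From dP/dt = 0 with P > 0: 0.00295H* = 0.542, so H* = 184.
Substitute into dH/dt = 0: 0.213(1 - 184/336) = 0.0316P*.
The bracket is 0.453, giving P* = 0.0965/0.0316 = 3.05.

H* ≈ 184, P* ≈ 3.05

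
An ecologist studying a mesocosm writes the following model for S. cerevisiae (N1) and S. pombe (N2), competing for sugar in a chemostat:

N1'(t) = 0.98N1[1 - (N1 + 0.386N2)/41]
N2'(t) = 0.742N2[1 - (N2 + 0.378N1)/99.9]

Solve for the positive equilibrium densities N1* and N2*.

Setting both brackets to zero gives the nullclines N1 + 0.386N2 = 41 and 0.378N1 + N2 = 99.9.
Substituting N2 = 99.9 - 0.378N1 into the first: N1(1 - 0.386·0.378) = 41 - 0.386·99.9.
So N1* = 2.44/0.854 = 2.86, and then N2* = 99.9 - 0.378·2.86 = 98.8.

N1* ≈ 2.86, N2* ≈ 98.8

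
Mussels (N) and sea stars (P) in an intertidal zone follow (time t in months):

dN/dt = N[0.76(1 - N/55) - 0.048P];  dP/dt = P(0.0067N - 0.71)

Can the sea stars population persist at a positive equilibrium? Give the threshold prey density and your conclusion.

The predator equation gives dP/dt > 0 only when N > 0.71/0.0067 = 106.
Without the predator, N → K = 55. Since 55 < 106, the predator cannot invade.

Threshold N = 106; K < 106, so no, the predator goes extinct.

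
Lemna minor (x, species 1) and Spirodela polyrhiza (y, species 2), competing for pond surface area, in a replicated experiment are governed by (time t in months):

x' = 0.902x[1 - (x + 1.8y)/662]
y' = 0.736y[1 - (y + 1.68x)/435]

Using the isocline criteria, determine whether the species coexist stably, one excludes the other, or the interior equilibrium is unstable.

unstable coexistence (outcome depends on initial conditions)

Compare the nullcline intercepts: K1/α12 = 662/1.8 = 368 < K2 = 435; K2/α21 = 435/1.68 = 259 < K1 = 662.
Since both are reversed, neither can invade when rare; the interior point is a saddle.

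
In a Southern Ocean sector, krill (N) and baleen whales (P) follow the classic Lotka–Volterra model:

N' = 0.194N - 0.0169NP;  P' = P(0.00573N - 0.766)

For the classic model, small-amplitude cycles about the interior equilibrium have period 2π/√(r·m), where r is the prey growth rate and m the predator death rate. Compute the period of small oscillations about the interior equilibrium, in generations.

T ≈ 16.3 generations

Here r = 0.194 and m = 0.766, so r·m = 0.149.
ω = √0.149 = 0.385 per generation, hence T = 2π/ω ≈ 16.3 generations.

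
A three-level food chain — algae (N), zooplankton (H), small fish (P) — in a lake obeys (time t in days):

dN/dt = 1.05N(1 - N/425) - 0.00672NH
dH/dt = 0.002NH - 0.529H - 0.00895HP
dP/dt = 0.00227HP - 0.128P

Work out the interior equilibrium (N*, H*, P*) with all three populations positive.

From dP/dt = 0: 0.00227H* = 0.128, so H* = 56.4.
From dN/dt = 0: 1.05(1 - N*/425) = 0.00672·56.4, giving N* = 425·(1 - 0.361) = 272.
From dH/dt = 0: 0.002·272 - 0.529 = 0.00895P*, so P* = 0.0143/0.00895 = 1.59.

N* ≈ 272, H* ≈ 56.4, P* ≈ 1.59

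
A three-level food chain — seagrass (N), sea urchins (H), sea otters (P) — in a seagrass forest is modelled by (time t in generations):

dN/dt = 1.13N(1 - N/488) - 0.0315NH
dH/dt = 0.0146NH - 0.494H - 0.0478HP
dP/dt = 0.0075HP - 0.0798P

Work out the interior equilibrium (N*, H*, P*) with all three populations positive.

From dP/dt = 0: 0.0075H* = 0.0798, so H* = 10.6.
From dN/dt = 0: 1.13(1 - N*/488) = 0.0315·10.6, giving N* = 488·(1 - 0.297) = 343.
From dH/dt = 0: 0.0146·343 - 0.494 = 0.0478P*, so P* = 4.52/0.0478 = 94.5.

N* ≈ 343, H* ≈ 10.6, P* ≈ 94.5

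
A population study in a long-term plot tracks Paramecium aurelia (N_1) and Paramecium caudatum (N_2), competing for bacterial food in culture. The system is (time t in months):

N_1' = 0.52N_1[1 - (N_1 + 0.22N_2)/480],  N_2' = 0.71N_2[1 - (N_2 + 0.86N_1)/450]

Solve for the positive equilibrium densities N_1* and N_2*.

Setting both brackets to zero gives the nullclines N_1 + 0.22N_2 = 480 and 0.86N_1 + N_2 = 450.
Substituting N_2 = 450 - 0.86N_1 into the first: N_1(1 - 0.22·0.86) = 480 - 0.22·450.
So N_1* = 381/0.811 = 470, and then N_2* = 450 - 0.86·470 = 45.9.

N_1* ≈ 470, N_2* ≈ 45.9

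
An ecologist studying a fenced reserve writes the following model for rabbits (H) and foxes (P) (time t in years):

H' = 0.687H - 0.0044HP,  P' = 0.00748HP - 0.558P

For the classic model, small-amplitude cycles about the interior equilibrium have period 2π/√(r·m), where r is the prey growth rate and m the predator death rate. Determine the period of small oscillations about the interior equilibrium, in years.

Here r = 0.687 and m = 0.558, so r·m = 0.383.
ω = √0.383 = 0.619 per year, hence T = 2π/ω ≈ 10.1 years.

T ≈ 10.1 years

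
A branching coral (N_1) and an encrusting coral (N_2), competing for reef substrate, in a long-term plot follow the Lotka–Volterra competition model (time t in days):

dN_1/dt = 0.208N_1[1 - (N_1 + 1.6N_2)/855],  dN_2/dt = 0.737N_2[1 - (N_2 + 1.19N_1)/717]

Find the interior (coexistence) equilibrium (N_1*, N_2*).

N_1* ≈ 323, N_2* ≈ 332

Setting both brackets to zero gives the nullclines N_1 + 1.6N_2 = 855 and 1.19N_1 + N_2 = 717.
Substituting N_2 = 717 - 1.19N_1 into the first: N_1(1 - 1.6·1.19) = 855 - 1.6·717.
So N_1* = -292/-0.904 = 323, and then N_2* = 717 - 1.19·323 = 332.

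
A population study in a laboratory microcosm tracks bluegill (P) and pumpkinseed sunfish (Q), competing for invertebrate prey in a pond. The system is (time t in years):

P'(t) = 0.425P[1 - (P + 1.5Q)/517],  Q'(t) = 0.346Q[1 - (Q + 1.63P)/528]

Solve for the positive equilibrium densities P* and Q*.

Setting both brackets to zero gives the nullclines P + 1.5Q = 517 and 1.63P + Q = 528.
Substituting Q = 528 - 1.63P into the first: P(1 - 1.5·1.63) = 517 - 1.5·528.
So P* = -275/-1.44 = 190, and then Q* = 528 - 1.63·190 = 218.

P* ≈ 190, Q* ≈ 218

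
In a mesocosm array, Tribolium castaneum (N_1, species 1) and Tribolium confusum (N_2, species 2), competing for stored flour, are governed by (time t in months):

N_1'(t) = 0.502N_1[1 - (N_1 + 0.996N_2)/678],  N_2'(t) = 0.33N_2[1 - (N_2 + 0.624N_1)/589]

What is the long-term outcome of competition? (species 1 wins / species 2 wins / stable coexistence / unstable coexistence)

Compare the nullcline intercepts: K1/α12 = 678/0.996 = 681 > K2 = 589; K2/α21 = 589/0.624 = 944 > K1 = 678.
Since both inequalities hold, each species can invade when rare, so the interior equilibrium is stable.

stable coexistence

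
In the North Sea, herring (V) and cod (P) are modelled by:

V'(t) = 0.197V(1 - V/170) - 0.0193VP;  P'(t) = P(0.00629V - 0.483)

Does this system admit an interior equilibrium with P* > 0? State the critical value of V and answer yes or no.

Threshold V = 76.8; K > 76.8, so yes, the predator persists.

The predator equation gives dP/dt > 0 only when V > 0.483/0.00629 = 76.8.
Without the predator, V → K = 170. Since 170 > 76.8, the predator can invade and persist.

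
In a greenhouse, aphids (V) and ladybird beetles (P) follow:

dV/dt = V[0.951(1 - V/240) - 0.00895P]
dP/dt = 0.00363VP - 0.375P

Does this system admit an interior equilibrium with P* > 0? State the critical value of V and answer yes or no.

Threshold V = 103; K > 103, so yes, the predator persists.

The predator equation gives dP/dt > 0 only when V > 0.375/0.00363 = 103.
Without the predator, V → K = 240. Since 240 > 103, the predator can invade and persist.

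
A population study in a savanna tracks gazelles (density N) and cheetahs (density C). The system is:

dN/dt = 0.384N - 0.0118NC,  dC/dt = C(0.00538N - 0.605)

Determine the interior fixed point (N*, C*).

N* ≈ 112, C* ≈ 32.5

Set dC/dt = 0 with C > 0: 0.00538N - 0.605 = 0, so N* = 0.605/0.00538 = 112.
Set dN/dt = 0 with N > 0: 0.384 - 0.0118C = 0, so C* = 0.384/0.0118 = 32.5.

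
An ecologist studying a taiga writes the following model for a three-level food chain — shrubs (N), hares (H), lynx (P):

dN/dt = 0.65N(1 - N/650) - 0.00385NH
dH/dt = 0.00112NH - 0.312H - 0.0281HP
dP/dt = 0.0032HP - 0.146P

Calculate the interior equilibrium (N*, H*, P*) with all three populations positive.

N* ≈ 474, H* ≈ 45.6, P* ≈ 7.8

From dP/dt = 0: 0.0032H* = 0.146, so H* = 45.6.
From dN/dt = 0: 0.65(1 - N*/650) = 0.00385·45.6, giving N* = 650·(1 - 0.27) = 474.
From dH/dt = 0: 0.00112·474 - 0.312 = 0.0281P*, so P* = 0.219/0.0281 = 7.8.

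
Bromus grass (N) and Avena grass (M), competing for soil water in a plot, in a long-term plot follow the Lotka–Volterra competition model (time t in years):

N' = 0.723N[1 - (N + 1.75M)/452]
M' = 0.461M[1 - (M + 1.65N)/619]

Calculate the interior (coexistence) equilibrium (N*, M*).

N* ≈ 334, M* ≈ 67.2

Setting both brackets to zero gives the nullclines N + 1.75M = 452 and 1.65N + M = 619.
Substituting M = 619 - 1.65N into the first: N(1 - 1.75·1.65) = 452 - 1.75·619.
So N* = -631/-1.89 = 334, and then M* = 619 - 1.65·334 = 67.2.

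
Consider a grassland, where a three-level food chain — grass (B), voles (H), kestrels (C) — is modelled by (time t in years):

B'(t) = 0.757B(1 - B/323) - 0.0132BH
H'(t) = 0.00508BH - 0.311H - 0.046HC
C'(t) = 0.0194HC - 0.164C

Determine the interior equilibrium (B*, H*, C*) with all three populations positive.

From dC/dt = 0: 0.0194H* = 0.164, so H* = 8.45.
From dB/dt = 0: 0.757(1 - B*/323) = 0.0132·8.45, giving B* = 323·(1 - 0.147) = 275.
From dH/dt = 0: 0.00508·275 - 0.311 = 0.046C*, so C* = 1.09/0.046 = 23.7.

B* ≈ 275, H* ≈ 8.45, C* ≈ 23.7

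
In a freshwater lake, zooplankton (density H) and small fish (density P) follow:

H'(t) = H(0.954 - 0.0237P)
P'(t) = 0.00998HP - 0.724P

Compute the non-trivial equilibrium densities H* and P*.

Set dP/dt = 0 with P > 0: 0.00998H - 0.724 = 0, so H* = 0.724/0.00998 = 72.5.
Set dH/dt = 0 with H > 0: 0.954 - 0.0237P = 0, so P* = 0.954/0.0237 = 40.3.

H* ≈ 72.5, P* ≈ 40.3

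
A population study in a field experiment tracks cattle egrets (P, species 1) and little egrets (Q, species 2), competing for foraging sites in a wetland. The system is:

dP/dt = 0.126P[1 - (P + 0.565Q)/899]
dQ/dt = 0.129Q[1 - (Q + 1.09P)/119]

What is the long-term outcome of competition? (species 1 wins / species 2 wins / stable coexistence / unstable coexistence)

species 1 excludes species 2

Compare the nullcline intercepts: K1/α12 = 899/0.565 = 1590 > K2 = 119; K2/α21 = 119/1.09 = 109 < K1 = 899.
Since the inequalities point opposite ways, species 1 can invade but species 2 cannot.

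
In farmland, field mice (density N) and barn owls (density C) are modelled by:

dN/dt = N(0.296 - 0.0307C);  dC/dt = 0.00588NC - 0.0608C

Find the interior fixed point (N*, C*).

N* ≈ 10.3, C* ≈ 9.64

Set dC/dt = 0 with C > 0: 0.00588N - 0.0608 = 0, so N* = 0.0608/0.00588 = 10.3.
Set dN/dt = 0 with N > 0: 0.296 - 0.0307C = 0, so C* = 0.296/0.0307 = 9.64.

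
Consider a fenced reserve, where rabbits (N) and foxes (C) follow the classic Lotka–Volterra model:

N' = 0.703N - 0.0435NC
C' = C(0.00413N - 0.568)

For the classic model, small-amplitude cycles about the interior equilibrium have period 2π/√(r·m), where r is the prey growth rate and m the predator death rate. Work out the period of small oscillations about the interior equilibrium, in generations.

T ≈ 9.94 generations

Here r = 0.703 and m = 0.568, so r·m = 0.399.
ω = √0.399 = 0.632 per generation, hence T = 2π/ω ≈ 9.94 generations.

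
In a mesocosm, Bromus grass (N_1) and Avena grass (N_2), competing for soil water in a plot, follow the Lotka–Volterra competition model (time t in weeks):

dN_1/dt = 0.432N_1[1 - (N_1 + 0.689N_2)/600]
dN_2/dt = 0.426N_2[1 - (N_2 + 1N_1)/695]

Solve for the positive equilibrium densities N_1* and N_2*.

N_1* ≈ 390, N_2* ≈ 305

Setting both brackets to zero gives the nullclines N_1 + 0.689N_2 = 600 and 1N_1 + N_2 = 695.
Substituting N_2 = 695 - 1N_1 into the first: N_1(1 - 0.689·1) = 600 - 0.689·695.
So N_1* = 121/0.311 = 390, and then N_2* = 695 - 1·390 = 305.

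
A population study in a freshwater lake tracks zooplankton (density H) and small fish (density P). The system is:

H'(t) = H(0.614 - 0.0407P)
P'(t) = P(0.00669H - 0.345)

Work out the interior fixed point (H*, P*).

H* ≈ 51.6, P* ≈ 15.1

Set dP/dt = 0 with P > 0: 0.00669H - 0.345 = 0, so H* = 0.345/0.00669 = 51.6.
Set dH/dt = 0 with H > 0: 0.614 - 0.0407P = 0, so P* = 0.614/0.0407 = 15.1.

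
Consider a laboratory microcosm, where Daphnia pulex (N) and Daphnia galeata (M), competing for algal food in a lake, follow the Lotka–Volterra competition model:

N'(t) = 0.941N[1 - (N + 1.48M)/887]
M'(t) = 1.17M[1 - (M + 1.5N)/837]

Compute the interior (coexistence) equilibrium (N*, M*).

N* ≈ 288, M* ≈ 405

Setting both brackets to zero gives the nullclines N + 1.48M = 887 and 1.5N + M = 837.
Substituting M = 837 - 1.5N into the first: N(1 - 1.48·1.5) = 887 - 1.48·837.
So N* = -352/-1.22 = 288, and then M* = 837 - 1.5·288 = 405.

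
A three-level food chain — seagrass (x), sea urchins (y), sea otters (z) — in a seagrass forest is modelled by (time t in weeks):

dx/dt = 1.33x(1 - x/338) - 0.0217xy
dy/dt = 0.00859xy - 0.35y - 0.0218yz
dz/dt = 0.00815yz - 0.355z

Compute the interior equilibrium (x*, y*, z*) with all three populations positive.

x* ≈ 97.8, y* ≈ 43.6, z* ≈ 22.5

From dz/dt = 0: 0.00815y* = 0.355, so y* = 43.6.
From dx/dt = 0: 1.33(1 - x*/338) = 0.0217·43.6, giving x* = 338·(1 - 0.711) = 97.8.
From dy/dt = 0: 0.00859·97.8 - 0.35 = 0.0218z*, so z* = 0.49/0.0218 = 22.5.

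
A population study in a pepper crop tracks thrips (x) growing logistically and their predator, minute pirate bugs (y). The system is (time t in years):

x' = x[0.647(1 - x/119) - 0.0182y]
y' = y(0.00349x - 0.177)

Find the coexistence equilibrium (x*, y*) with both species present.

From dy/dt = 0 with y > 0: 0.00349x* = 0.177, so x* = 50.7.
Substitute into dx/dt = 0: 0.647(1 - 50.7/119) = 0.0182y*.
The bracket is 0.574, giving y* = 0.371/0.0182 = 20.4.

x* ≈ 50.7, y* ≈ 20.4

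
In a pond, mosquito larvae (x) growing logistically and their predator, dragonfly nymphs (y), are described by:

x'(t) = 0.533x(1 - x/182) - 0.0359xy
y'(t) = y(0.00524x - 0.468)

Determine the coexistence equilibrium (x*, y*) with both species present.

From dy/dt = 0 with y > 0: 0.00524x* = 0.468, so x* = 89.3.
Substitute into dx/dt = 0: 0.533(1 - 89.3/182) = 0.0359y*.
The bracket is 0.509, giving y* = 0.271/0.0359 = 7.56.

x* ≈ 89.3, y* ≈ 7.56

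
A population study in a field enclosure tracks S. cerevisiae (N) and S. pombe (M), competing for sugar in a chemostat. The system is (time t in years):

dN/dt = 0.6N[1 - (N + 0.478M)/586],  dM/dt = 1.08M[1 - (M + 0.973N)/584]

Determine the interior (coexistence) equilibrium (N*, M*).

Setting both brackets to zero gives the nullclines N + 0.478M = 586 and 0.973N + M = 584.
Substituting M = 584 - 0.973N into the first: N(1 - 0.478·0.973) = 586 - 0.478·584.
So N* = 307/0.535 = 574, and then M* = 584 - 0.973·574 = 25.8.

N* ≈ 574, M* ≈ 25.8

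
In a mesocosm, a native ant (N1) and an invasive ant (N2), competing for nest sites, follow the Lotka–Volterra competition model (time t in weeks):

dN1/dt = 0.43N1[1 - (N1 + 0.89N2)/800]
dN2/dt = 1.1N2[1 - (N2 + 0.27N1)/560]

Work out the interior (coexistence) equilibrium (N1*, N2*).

N1* ≈ 397, N2* ≈ 453

Setting both brackets to zero gives the nullclines N1 + 0.89N2 = 800 and 0.27N1 + N2 = 560.
Substituting N2 = 560 - 0.27N1 into the first: N1(1 - 0.89·0.27) = 800 - 0.89·560.
So N1* = 302/0.76 = 397, and then N2* = 560 - 0.27·397 = 453.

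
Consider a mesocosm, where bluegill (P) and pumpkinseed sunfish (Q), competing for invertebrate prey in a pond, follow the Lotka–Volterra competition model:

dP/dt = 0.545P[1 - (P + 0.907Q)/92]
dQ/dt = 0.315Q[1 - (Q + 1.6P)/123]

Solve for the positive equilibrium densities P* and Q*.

P* ≈ 43.4, Q* ≈ 53.6

Setting both brackets to zero gives the nullclines P + 0.907Q = 92 and 1.6P + Q = 123.
Substituting Q = 123 - 1.6P into the first: P(1 - 0.907·1.6) = 92 - 0.907·123.
So P* = -19.6/-0.451 = 43.4, and then Q* = 123 - 1.6·43.4 = 53.6.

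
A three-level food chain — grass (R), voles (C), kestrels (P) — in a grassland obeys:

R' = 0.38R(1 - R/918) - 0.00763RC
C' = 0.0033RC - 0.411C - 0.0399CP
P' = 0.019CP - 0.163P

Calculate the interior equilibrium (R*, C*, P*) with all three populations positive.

R* ≈ 760, C* ≈ 8.58, P* ≈ 52.5

From dP/dt = 0: 0.019C* = 0.163, so C* = 8.58.
From dR/dt = 0: 0.38(1 - R*/918) = 0.00763·8.58, giving R* = 918·(1 - 0.172) = 760.
From dC/dt = 0: 0.0033·760 - 0.411 = 0.0399P*, so P* = 2.1/0.0399 = 52.5.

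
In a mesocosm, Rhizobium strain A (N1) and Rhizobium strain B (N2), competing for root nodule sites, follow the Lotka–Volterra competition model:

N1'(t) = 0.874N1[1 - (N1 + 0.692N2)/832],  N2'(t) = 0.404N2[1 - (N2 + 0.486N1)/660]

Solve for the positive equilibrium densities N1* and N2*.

N1* ≈ 565, N2* ≈ 385

Setting both brackets to zero gives the nullclines N1 + 0.692N2 = 832 and 0.486N1 + N2 = 660.
Substituting N2 = 660 - 0.486N1 into the first: N1(1 - 0.692·0.486) = 832 - 0.692·660.
So N1* = 375/0.664 = 565, and then N2* = 660 - 0.486·565 = 385.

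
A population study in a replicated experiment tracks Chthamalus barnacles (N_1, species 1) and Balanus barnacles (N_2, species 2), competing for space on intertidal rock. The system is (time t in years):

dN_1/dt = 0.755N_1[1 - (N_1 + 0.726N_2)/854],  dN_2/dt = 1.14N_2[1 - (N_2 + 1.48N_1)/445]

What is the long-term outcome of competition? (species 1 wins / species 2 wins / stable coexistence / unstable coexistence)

species 1 excludes species 2

Compare the nullcline intercepts: K1/α12 = 854/0.726 = 1180 > K2 = 445; K2/α21 = 445/1.48 = 301 < K1 = 854.
Since the inequalities point opposite ways, species 1 can invade but species 2 cannot.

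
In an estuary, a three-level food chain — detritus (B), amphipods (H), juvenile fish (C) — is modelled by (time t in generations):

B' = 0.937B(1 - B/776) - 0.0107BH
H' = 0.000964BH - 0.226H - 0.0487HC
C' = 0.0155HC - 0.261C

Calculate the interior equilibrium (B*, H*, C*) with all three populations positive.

B* ≈ 627, H* ≈ 16.8, C* ≈ 7.77

From dC/dt = 0: 0.0155H* = 0.261, so H* = 16.8.
From dB/dt = 0: 0.937(1 - B*/776) = 0.0107·16.8, giving B* = 776·(1 - 0.192) = 627.
From dH/dt = 0: 0.000964·627 - 0.226 = 0.0487C*, so C* = 0.378/0.0487 = 7.77.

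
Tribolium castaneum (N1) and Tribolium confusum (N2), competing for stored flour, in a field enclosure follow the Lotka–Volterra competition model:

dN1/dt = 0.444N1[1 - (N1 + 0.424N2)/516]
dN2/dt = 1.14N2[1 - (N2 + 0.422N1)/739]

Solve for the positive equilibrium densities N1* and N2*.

N1* ≈ 247, N2* ≈ 635

Setting both brackets to zero gives the nullclines N1 + 0.424N2 = 516 and 0.422N1 + N2 = 739.
Substituting N2 = 739 - 0.422N1 into the first: N1(1 - 0.424·0.422) = 516 - 0.424·739.
So N1* = 203/0.821 = 247, and then N2* = 739 - 0.422·247 = 635.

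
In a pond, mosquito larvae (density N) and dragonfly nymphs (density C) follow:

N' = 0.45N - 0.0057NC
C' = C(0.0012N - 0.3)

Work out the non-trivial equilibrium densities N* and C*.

N* ≈ 250, C* ≈ 78.9

Set dC/dt = 0 with C > 0: 0.0012N - 0.3 = 0, so N* = 0.3/0.0012 = 250.
Set dN/dt = 0 with N > 0: 0.45 - 0.0057C = 0, so C* = 0.45/0.0057 = 78.9.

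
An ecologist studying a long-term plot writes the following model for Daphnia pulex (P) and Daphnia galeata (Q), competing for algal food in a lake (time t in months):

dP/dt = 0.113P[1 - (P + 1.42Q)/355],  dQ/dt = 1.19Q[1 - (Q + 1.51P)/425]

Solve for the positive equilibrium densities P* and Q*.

Setting both brackets to zero gives the nullclines P + 1.42Q = 355 and 1.51P + Q = 425.
Substituting Q = 425 - 1.51P into the first: P(1 - 1.42·1.51) = 355 - 1.42·425.
So P* = -248/-1.14 = 217, and then Q* = 425 - 1.51·217 = 97.1.

P* ≈ 217, Q* ≈ 97.1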